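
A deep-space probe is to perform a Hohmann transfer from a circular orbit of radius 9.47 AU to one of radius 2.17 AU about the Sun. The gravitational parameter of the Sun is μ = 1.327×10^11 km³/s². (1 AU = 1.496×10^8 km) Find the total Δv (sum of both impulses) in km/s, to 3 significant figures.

Δv = 9.34 km/s

In km: r₁ = 9.47 × 1.496×10^8 = 1.416712×10^9 km; r₂ = 2.17 × 1.496×10^8 = 3.24632×10^8 km.
Transfer-ellipse semi-major axis a_t = (r₁ + r₂)/2 = (1.416712×10^9 + 3.24632×10^8)/2 = 8.70672×10^8 km.
Circular speed at r₁: v₁ = √(μ/r₁) = √(1.327×10^11/1.416712×10^9) = 9.67820 km/s.
On the transfer ellipse at r₁, vis-viva equation gives v_a = √[μ(2/r₁ − 1/a_t)] = 5.90967 km/s.
First burn Δv₁ = |v_a − v₁| = 3.769 km/s.
At r₂, v₂ = √(μ/r₂) = 20.218 km/s.
Transfer-orbit speed at r₂: v_p = √[μ(2/r₂ − 1/a_t)] = 25.790 km/s.
Second burn Δv₂ = |v₂ − v_p| = 5.572 km/s.
Δv = Δv₁ + Δv₂ = 3.769 + 5.572 = 9.341 km/s.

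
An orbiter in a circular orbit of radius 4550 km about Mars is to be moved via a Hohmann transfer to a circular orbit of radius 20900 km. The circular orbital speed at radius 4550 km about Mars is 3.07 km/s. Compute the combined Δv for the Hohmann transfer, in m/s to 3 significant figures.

Δv = 1440 m/s

From the circular-orbit relation v² = μ/r at r = 4550 km: μ = v²r = (3.07)² × 4550 = 42883.3 km³/s².
Semi-major axis of the transfer orbit: a_t = (4550 + 20900)/2 = 12725 km.
Circular speed at r₁: v₁ = √(μ/r₁) = √(42883.3/4550) = 3.0700 km/s.
On the transfer ellipse at r₁, vis-viva equation gives v_p = √[μ(2/r₁ − 1/a_t)] = 3.9344 km/s.
First burn Δv₁ = |v_p − v₁| = 0.8644 km/s.
At r₂, v₂ = √(μ/r₂) = 1.4324 km/s.
Transfer-orbit speed at r₂: v_a = √[μ(2/r₂ − 1/a_t)] = 0.85654 km/s.
Second burn Δv₂ = |v₂ − v_a| = 0.5759 km/s.
Total Δv = Δv₁ + Δv₂ = 1.440 km/s.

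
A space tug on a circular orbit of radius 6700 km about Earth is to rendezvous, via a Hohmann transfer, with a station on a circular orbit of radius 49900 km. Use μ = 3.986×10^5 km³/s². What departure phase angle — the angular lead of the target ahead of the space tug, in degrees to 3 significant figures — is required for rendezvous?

φ = 103°

Transfer-ellipse semi-major axis a_t = (r₁ + r₂)/2 = (6700 + 49900)/2 = 28300 km.
The half-period of the transfer ellipse is t = π√(a_t³/μ) = 23690 s.
The target's mean motion on its circular orbit is ω₂ = √(μ/r₂³) = 5.664×10^-5 rad/s.
Angle swept by the target during transfer: ω₂·t = 1.3418 rad = 76.88°.
Arrival is 180° from departure on the ellipse, so φ = 180° − 76.88° = 103°.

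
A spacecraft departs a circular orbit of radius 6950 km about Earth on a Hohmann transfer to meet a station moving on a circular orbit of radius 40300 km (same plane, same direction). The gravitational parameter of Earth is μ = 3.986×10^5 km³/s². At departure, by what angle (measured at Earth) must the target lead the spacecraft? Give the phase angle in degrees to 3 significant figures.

φ = 99.2°

Semi-major axis of the transfer orbit: a_t = (6950 + 40300)/2 = 23625 km.
The half-period of the transfer ellipse is t = π√(a_t³/μ) = 18070 s.
Target angular speed ω₂ = √(μ/r₂³) = 7.804×10^-5 rad/s.
Angle swept by the target during transfer: ω₂·t = 1.410 rad = 80.79°.
The spacecraft traverses 180° on the transfer ellipse, so the target must lead by 180° − 80.79° = 99.2°.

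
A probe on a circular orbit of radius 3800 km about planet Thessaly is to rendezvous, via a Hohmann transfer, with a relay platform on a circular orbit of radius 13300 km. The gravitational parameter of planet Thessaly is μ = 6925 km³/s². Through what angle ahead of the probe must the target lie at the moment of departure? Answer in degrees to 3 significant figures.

φ = 87.2°

The Hohmann ellipse has a_t = (r₁ + r₂)/2 = 8550 km.
Transfer time t = π√(a_t³/μ) = 29846 s.
Target angular speed ω₂ = √(μ/r₂³) = 5.4254×10^-5 rad/s.
Angle swept by the target during transfer: ω₂·t = 1.6193 rad = 92.78°.
The probe traverses 180° on the transfer ellipse, so the target must lead by 180° − 92.78° = 87.2°.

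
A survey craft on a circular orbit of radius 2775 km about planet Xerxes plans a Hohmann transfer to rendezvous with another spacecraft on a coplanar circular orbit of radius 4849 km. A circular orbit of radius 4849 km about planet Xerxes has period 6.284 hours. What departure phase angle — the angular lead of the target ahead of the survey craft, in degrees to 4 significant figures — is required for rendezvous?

φ = 54.53°

From Kepler's third law T² = 4π²r³/μ at r = 4849 km, T = 6.284 hours = 6.284 × 3600 s = 22622.4 s: μ = 4π²r³/T² = 8795.06 km³/s².
Transfer-ellipse semi-major axis a_t = (r₁ + r₂)/2 = (2775 + 4849)/2 = 3812 km.
Transfer time t = π√(a_t³/μ) = 7884.2 s.
Target angular speed ω₂ = √(μ/r₂³) = 2.7774×10^-4 rad/s.
Angle swept by the target during transfer: ω₂·t = 2.1898 rad = 125.47°.
Arrival is 180° from departure on the ellipse, so φ = 180° − 125.47° = 54.53°.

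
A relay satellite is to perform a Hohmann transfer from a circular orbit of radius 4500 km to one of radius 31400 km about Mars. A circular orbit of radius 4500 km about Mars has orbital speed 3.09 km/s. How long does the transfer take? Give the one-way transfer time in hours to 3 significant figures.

From the circular-orbit relation v² = μ/r at r = 4500 km: μ = v²r = (3.09)² × 4500 = 42966.4 km³/s².
Transfer-ellipse semi-major axis a_t = (r₁ + r₂)/2 = (4500 + 31400)/2 = 17950 km.
Transfer time t = π√(a_t³/μ) = π√((17950)³ / 42966.4) = 36450 s.
Converting: 36450 s ÷ 3600 s/hour = 10.1 hours.

t = 10.1 hours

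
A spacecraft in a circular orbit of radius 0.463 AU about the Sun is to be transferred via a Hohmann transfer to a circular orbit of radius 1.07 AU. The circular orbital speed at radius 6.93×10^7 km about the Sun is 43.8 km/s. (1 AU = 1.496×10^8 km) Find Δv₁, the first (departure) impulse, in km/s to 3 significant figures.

Δv₁ = 7.95 km/s

From the circular-orbit relation v² = μ/r at r = 6.93×10^7 km: μ = v²r = (43.8)² × 6.93×10^7 = 1.32948×10^11 km³/s².
In km: r₁ = 0.463 × 1.496×10^8 = 6.92648×10^7 km; r₂ = 1.07 × 1.496×10^8 = 1.60072×10^8 km.
Semi-major axis of the transfer orbit: a_t = (6.92648×10^7 + 1.60072×10^8)/2 = 1.146684×10^8 km.
On the circular orbit at r = 6.92648×10^7 km, v_c = √(μ/r) = 43.811 km/s.
Transfer-orbit speed at the same r (vis-viva, a = a_t): v_t = √[μ(2/r − 1/a_t)] = 51.763 km/s.
Δv₁ = |v_t − v_c| = |51.763 − 43.811| = 7.952 km/s.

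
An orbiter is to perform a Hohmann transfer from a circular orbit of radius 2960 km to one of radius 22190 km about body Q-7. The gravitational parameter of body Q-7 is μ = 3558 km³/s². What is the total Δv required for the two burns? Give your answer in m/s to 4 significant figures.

Semi-major axis of the transfer orbit: a_t = (2960 + 22190)/2 = 12575 km.
At r₁ the circular-orbit speed is v₁ = √(μ/r₁) = 1.096 km/s.
Transfer-orbit speed at r₁ (vis-viva): v_p = √[μ(2/r₁ − 1/a_t)] = 1.456 km/s.
First burn Δv₁ = |v_p − v₁| = 0.3600 km/s.
Circular speed at r₂: v₂ = √(μ/r₂) = 0.40043 km/s.
Transfer-orbit speed at r₂: v_a = √[μ(2/r₂ − 1/a_t)] = 0.19427 km/s.
Second burn Δv₂ = |v₂ − v_a| = 0.2062 km/s.
Δv = Δv₁ + Δv₂ = 0.3600 + 0.2062 = 0.5662 km/s.

Δv = 566.2 m/s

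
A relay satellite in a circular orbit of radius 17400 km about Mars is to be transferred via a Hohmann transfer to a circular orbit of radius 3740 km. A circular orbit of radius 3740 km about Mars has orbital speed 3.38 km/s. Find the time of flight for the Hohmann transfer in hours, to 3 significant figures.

From the circular-orbit relation v² = μ/r at r = 3740 km: μ = v²r = (3.38)² × 3740 = 42727.3 km³/s².
The Hohmann ellipse has a_t = (r₁ + r₂)/2 = 10570 km.
By Kepler's third law the transfer-orbit period is T = 2π√(a_t³/μ), so t = T/2 = 16520 s.
Converting: 16520 s ÷ 3600 s/hour = 4.59 hours.

t = 4.59 hours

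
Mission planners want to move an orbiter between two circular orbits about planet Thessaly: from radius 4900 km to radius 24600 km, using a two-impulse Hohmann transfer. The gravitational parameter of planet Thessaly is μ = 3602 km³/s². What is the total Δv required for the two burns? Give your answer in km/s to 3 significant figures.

Transfer-ellipse semi-major axis a_t = (r₁ + r₂)/2 = (4900 + 24600)/2 = 14750 km.
Circular speed at r₁: v₁ = √(μ/r₁) = √(3602/4900) = 0.857381 km/s.
Transfer-orbit speed at r₁ (vis-viva equation): v_p = √[μ(2/r₁ − 1/a_t)] = 1.10725 km/s.
First burn Δv₁ = |v_p − v₁| = 0.2499 km/s.
Circular speed at r₂: v₂ = √(μ/r₂) = 0.38265 km/s.
Transfer-orbit speed at r₂: v_a = √[μ(2/r₂ − 1/a_t)] = 0.22055 km/s.
Second burn Δv₂ = |v₂ − v_a| = 0.1621 km/s.
Total Δv = Δv₁ + Δv₂ = 0.4120 km/s.

Δv = 0.412 km/s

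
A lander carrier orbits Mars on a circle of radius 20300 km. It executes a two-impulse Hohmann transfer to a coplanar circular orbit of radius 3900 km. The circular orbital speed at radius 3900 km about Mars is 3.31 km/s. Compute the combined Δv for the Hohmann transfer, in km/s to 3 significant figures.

Δv = 1.60 km/s

From the circular-orbit relation v² = μ/r at r = 3900 km: μ = v²r = (3.31)² × 3900 = 42728.8 km³/s².
Transfer-ellipse semi-major axis a_t = (r₁ + r₂)/2 = (20300 + 3900)/2 = 12100 km.
At r₁ the circular-orbit speed is v₁ = √(μ/r₁) = 1.4508 km/s.
On the transfer ellipse at r₁, vis-viva equation gives v_a = √[μ(2/r₁ − 1/a_t)] = 0.82367 km/s.
First burn Δv₁ = |v_a − v₁| = 0.6271 km/s.
Circular speed at r₂: v₂ = √(μ/r₂) = 3.3100 km/s.
Transfer-orbit speed at r₂: v_p = √[μ(2/r₂ − 1/a_t)] = 4.2873 km/s.
Second burn Δv₂ = |v₂ − v_p| = 0.9773 km/s.
Total Δv = Δv₁ + Δv₂ = 1.604 km/s.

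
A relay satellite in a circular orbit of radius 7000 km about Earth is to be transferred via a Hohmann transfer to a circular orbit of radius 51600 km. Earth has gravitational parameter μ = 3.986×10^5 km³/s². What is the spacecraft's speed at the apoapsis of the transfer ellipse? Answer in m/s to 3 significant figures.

v = 1360 m/s

Semi-major axis of the transfer orbit: a_t = (7000 + 51600)/2 = 29300 km.
At apoapsis, r = 51600 km.
Applying v² = μ(2/r − 1/a_t): v = 1.358 km/s.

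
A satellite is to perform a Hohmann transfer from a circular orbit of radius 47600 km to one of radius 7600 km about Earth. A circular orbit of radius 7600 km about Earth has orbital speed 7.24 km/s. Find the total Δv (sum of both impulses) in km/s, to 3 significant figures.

Δv = 3.64 km/s

From the circular-orbit relation v² = μ/r at r = 7600 km: μ = v²r = (7.24)² × 7600 = 3.98374×10^5 km³/s².
Semi-major axis of the transfer orbit: a_t = (47600 + 7600)/2 = 27600 km.
At r₁ the circular-orbit speed is v₁ = √(μ/r₁) = 2.893 km/s.
Transfer-orbit speed at r₁ (vis-viva equation): v_a = √[μ(2/r₁ − 1/a_t)] = 1.518 km/s.
First burn Δv₁ = |v_a − v₁| = 1.375 km/s.
At r₂, v₂ = √(μ/r₂) = 7.240 km/s.
Transfer-orbit speed at r₂: v_p = √[μ(2/r₂ − 1/a_t)] = 9.508 km/s.
Second burn Δv₂ = |v₂ − v_p| = 2.268 km/s.
Total Δv = Δv₁ + Δv₂ = 3.643 km/s.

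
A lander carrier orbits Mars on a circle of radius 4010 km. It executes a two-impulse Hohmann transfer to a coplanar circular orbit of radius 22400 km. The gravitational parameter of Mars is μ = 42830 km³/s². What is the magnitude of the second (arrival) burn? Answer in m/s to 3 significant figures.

Δv₂ = 621 m/s

The Hohmann ellipse has a_t = (r₁ + r₂)/2 = 13205 km.
On the circular orbit at r = 22400 km, v_c = √(μ/r) = 1.3828 km/s.
Vis-viva on the transfer ellipse at r = 22400 km gives v_t = √[μ(2/r − 1/a_t)] = 0.76200 km/s.
Δv₂ = |v_t − v_c| = |0.76200 − 1.3828| = 0.6208 km/s.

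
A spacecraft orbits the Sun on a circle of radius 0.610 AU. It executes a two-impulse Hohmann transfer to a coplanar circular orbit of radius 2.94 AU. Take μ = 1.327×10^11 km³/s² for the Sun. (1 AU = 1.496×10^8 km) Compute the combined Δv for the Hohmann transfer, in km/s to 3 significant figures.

Δv = 18.1 km/s

In km: r₁ = 0.610 × 1.496×10^8 = 9.1256×10^7 km; r₂ = 2.94 × 1.496×10^8 = 4.39824×10^8 km.
The Hohmann ellipse has a_t = (r₁ + r₂)/2 = 2.6554×10^8 km.
At r₁ the circular-orbit speed is v₁ = √(μ/r₁) = 38.133 km/s.
On the transfer ellipse at r₁, v² = μ(2/r − 1/a) gives v_p = √[μ(2/r₁ − 1/a_t)] = 49.077 km/s.
First burn Δv₁ = |v_p − v₁| = 10.94 km/s.
At r₂, v₂ = √(μ/r₂) = 17.370 km/s.
Transfer-orbit speed at r₂: v_a = √[μ(2/r₂ − 1/a_t)] = 10.183 km/s.
Second burn Δv₂ = |v₂ − v_a| = 7.187 km/s.
Total Δv = Δv₁ + Δv₂ = 18.13 km/s.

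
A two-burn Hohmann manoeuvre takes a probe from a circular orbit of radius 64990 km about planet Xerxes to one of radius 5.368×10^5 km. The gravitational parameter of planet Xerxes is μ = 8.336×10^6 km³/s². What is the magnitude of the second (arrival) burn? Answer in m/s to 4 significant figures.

Δv₂ = 2109 m/s

Transfer-ellipse semi-major axis a_t = (r₁ + r₂)/2 = (64990 + 5.368×10^5)/2 = 3.00895×10^5 km.
Circular speed at r = 5.368×10^5 km: v_c = √(μ/r) = 3.9407 km/s.
Transfer-orbit speed at the same r (vis-viva, a = a_t): v_t = √[μ(2/r − 1/a_t)] = 1.8314 km/s.
Δv₂ = |v_t − v_c| = |1.8314 − 3.9407| = 2.109 km/s.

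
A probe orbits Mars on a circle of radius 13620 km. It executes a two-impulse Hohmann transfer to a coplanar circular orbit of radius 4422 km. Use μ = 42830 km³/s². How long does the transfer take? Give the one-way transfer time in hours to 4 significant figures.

The Hohmann ellipse has a_t = (r₁ + r₂)/2 = 9021 km.
Transfer time t = π√(a_t³/μ) = π√((9021)³ / 42830) = 13006 s.
Converting: 13006 s ÷ 3600 s/hour = 3.613 hours.

t = 3.613 hours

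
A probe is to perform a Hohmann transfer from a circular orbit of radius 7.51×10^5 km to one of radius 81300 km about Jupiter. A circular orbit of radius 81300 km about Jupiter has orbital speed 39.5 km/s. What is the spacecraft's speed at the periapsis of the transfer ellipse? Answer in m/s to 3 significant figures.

From the circular-orbit relation v² = μ/r at r = 81300 km: μ = v²r = (39.5)² × 81300 = 1.26848×10^8 km³/s².
Semi-major axis of the transfer orbit: a_t = (7.510×10^5 + 81300)/2 = 4.1615×10^5 km.
At periapsis, r = 81300 km.
Vis-viva: v = √[μ(2/r − 1/a_t)] = √[1.26848×10^8 × (2/81300 − 1/4.1615×10^5)] = 53.06 km/s.

v = 53100 m/s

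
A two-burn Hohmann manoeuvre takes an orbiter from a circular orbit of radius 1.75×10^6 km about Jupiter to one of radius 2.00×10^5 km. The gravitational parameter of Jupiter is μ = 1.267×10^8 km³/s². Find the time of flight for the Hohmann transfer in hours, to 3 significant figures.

Transfer-ellipse semi-major axis a_t = (r₁ + r₂)/2 = (1.750×10^6 + 2.000×10^5)/2 = 9.750×10^5 km.
By Kepler's third law the transfer-orbit period is T = 2π√(a_t³/μ), so t = T/2 = 2.687×10^5 s.
Converting: 2.687×10^5 s ÷ 3600 s/hour = 74.6 hours.

t = 74.6 hours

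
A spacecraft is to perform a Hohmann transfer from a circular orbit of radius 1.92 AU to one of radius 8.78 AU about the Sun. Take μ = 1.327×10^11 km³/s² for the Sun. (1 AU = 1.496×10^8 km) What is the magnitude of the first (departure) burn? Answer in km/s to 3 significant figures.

In km: r₁ = 1.92 × 1.496×10^8 = 2.87232×10^8 km; r₂ = 8.78 × 1.496×10^8 = 1.313488×10^9 km.
The Hohmann ellipse has a_t = (r₁ + r₂)/2 = 8.0036×10^8 km.
Circular speed at r = 2.87232×10^8 km: v_c = √(μ/r) = 21.494 km/s.
Transfer-orbit speed at the same r (vis-viva, a = a_t): v_t = √[μ(2/r − 1/a_t)] = 27.535 km/s.
Δv₁ = |v_t − v_c| = |27.535 − 21.494| = 6.041 km/s.

Δv₁ = 6.04 km/s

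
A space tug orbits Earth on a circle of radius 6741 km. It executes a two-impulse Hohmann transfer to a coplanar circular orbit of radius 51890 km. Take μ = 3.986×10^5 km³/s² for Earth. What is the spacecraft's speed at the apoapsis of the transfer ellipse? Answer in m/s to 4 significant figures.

v = 1329 m/s

Semi-major axis of the transfer orbit: a_t = (6741 + 51890)/2 = 29315.5 km.
The apoapsis of the transfer ellipse is at r = 51890 km.
Applying v² = μ(2/r − 1/a_t): v = 1.329 km/s.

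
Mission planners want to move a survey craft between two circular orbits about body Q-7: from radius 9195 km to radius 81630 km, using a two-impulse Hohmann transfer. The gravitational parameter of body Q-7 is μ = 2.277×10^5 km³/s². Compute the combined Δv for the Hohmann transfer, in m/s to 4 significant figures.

Δv = 2614 m/s

Transfer-ellipse semi-major axis a_t = (r₁ + r₂)/2 = (9195 + 81630)/2 = 45412.5 km.
Circular speed at r₁: v₁ = √(μ/r₁) = √(2.277×10^5/9195) = 4.9763 km/s.
On the transfer ellipse at r₁, v² = μ(2/r − 1/a) gives v_p = √[μ(2/r₁ − 1/a_t)] = 6.6718 km/s.
First burn Δv₁ = |v_p − v₁| = 1.6955 km/s.
Circular speed at r₂: v₂ = √(μ/r₂) = 1.670154 km/s.
Transfer-orbit speed at r₂: v_a = √[μ(2/r₂ − 1/a_t)] = 0.7515273 km/s.
Second burn Δv₂ = |v₂ − v_a| = 0.91863 km/s.
Δv = Δv₁ + Δv₂ = 1.6955 + 0.91863 = 2.614 km/s.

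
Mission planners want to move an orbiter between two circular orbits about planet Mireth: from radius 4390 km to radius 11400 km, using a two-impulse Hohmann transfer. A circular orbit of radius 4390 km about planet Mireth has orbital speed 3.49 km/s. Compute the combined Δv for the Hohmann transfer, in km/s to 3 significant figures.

From the circular-orbit relation v² = μ/r at r = 4390 km: μ = v²r = (3.49)² × 4390 = 53470.6 km³/s².
Transfer-ellipse semi-major axis a_t = (r₁ + r₂)/2 = (4390 + 11400)/2 = 7895 km.
Circular speed at r₁: v₁ = √(μ/r₁) = √(53470.6/4390) = 3.49000 km/s.
Transfer-orbit speed at r₁ (v² = μ(2/r − 1/a)): v_p = √[μ(2/r₁ − 1/a_t)] = 4.19374 km/s.
First burn Δv₁ = |v_p − v₁| = 0.70374 km/s.
At r₂, v₂ = √(μ/r₂) = 2.165735 km/s.
Transfer-orbit speed at r₂: v_a = √[μ(2/r₂ − 1/a_t)] = 1.614959 km/s.
Second burn Δv₂ = |v₂ − v_a| = 0.55078 km/s.
Total Δv = Δv₁ + Δv₂ = 1.255 km/s.

Δv = 1.25 km/s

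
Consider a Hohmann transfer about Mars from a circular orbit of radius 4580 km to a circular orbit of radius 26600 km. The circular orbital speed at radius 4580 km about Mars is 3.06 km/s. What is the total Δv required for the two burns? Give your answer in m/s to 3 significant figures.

From the circular-orbit relation v² = μ/r at r = 4580 km: μ = v²r = (3.06)² × 4580 = 42885.3 km³/s².
Semi-major axis of the transfer orbit: a_t = (4580 + 26600)/2 = 15590 km.
Circular speed at r₁: v₁ = √(μ/r₁) = √(42885.3/4580) = 3.06000 km/s.
On the transfer ellipse at r₁, v² = μ(2/r − 1/a) gives v_p = √[μ(2/r₁ − 1/a_t)] = 3.99705 km/s.
First burn Δv₁ = |v_p − v₁| = 0.93705 km/s.
Circular speed at r₂: v₂ = √(μ/r₂) = 1.269736 km/s.
Transfer-orbit speed at r₂: v_a = √[μ(2/r₂ − 1/a_t)] = 0.6882132 km/s.
Second burn Δv₂ = |v₂ − v_a| = 0.58152 km/s.
Total Δv = Δv₁ + Δv₂ = 1.519 km/s.

Δv = 1520 m/s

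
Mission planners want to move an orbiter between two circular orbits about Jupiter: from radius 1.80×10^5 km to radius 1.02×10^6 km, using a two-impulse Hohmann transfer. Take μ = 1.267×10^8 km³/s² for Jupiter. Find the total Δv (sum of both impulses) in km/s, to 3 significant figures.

Δv = 13.1 km/s

The Hohmann ellipse has a_t = (r₁ + r₂)/2 = 6.000×10^5 km.
Circular speed at r₁: v₁ = √(μ/r₁) = √(1.267×10^8/1.800×10^5) = 26.531 km/s.
On the transfer ellipse at r₁, vis-viva equation gives v_p = √[μ(2/r₁ − 1/a_t)] = 34.592 km/s.
First burn Δv₁ = |v_p − v₁| = 8.061 km/s.
Circular speed at r₂: v₂ = √(μ/r₂) = 11.1452 km/s.
Transfer-orbit speed at r₂: v_a = √[μ(2/r₂ − 1/a_t)] = 6.10448 km/s.
Second burn Δv₂ = |v₂ − v_a| = 5.041 km/s.
Total Δv = Δv₁ + Δv₂ = 13.10 km/s.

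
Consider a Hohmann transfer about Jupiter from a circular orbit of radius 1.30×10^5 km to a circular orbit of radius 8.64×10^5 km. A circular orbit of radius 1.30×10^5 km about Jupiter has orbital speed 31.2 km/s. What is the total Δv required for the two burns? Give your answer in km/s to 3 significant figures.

From the circular-orbit relation v² = μ/r at r = 1.30×10^5 km: μ = v²r = (31.2)² × 1.30×10^5 = 1.26547×10^8 km³/s².
Transfer-ellipse semi-major axis a_t = (r₁ + r₂)/2 = (1.300×10^5 + 8.640×10^5)/2 = 4.970×10^5 km.
Circular speed at r₁: v₁ = √(μ/r₁) = √(1.26547×10^8/1.300×10^5) = 31.200 km/s.
On the transfer ellipse at r₁, vis-viva gives v_p = √[μ(2/r₁ − 1/a_t)] = 41.137 km/s.
First burn Δv₁ = |v_p − v₁| = 9.937 km/s.
At r₂, v₂ = √(μ/r₂) = 12.1023 km/s.
Transfer-orbit speed at r₂: v_a = √[μ(2/r₂ − 1/a_t)] = 6.18960 km/s.
Second burn Δv₂ = |v₂ − v_a| = 5.913 km/s.
Δv = Δv₁ + Δv₂ = 9.937 + 5.913 = 15.85 km/s.

Δv = 15.8 km/s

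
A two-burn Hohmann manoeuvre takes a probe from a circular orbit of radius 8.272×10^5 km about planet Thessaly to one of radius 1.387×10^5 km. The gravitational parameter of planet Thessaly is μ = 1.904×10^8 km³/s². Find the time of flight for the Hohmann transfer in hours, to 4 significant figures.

The Hohmann ellipse has a_t = (r₁ + r₂)/2 = 4.8295×10^5 km.
By Kepler's third law the transfer-orbit period is T = 2π√(a_t³/μ), so t = T/2 = 76413 s.
Converting: 76413 s ÷ 3600 s/hour = 21.23 hours.

t = 21.23 hours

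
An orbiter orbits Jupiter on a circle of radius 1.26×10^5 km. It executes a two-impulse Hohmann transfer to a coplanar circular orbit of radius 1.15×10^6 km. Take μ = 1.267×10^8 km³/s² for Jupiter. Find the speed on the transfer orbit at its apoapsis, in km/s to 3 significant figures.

v = 4.66 km/s

Transfer-ellipse semi-major axis a_t = (r₁ + r₂)/2 = (1.260×10^5 + 1.150×10^6)/2 = 6.380×10^5 km.
The apoapsis of the transfer ellipse is at r = 1.150×10^6 km.
From the vis-viva equation, v = √[μ(2/r − 1/a_t)] = 4.665 km/s.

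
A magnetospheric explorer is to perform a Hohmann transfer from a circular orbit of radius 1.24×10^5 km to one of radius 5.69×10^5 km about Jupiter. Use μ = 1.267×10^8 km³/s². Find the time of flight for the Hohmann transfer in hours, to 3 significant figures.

Transfer-ellipse semi-major axis a_t = (r₁ + r₂)/2 = (1.240×10^5 + 5.690×10^5)/2 = 3.465×10^5 km.
Half the transfer-orbit period gives t = π√(a_t³/μ) = 56930 s.
Converting: 56930 s ÷ 3600 s/hour = 15.8 hours.

t = 15.8 hours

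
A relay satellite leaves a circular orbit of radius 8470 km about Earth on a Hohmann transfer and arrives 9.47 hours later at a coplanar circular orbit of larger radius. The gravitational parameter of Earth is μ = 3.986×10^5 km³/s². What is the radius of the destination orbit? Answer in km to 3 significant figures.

r₂ = 63700 km

Transfer time t = 9.47 hours = 34092 s, and t = π√(a_t³/μ).
So a_t = (μ t²/π²)^(1/3) = (3.986×10^5 × (34092)² / π²)^(1/3) = 36073 km.
Since a_t = (r₁ + r₂)/2, r₂ = 2a_t − r₁ = 2×36073 − 8470 = 63676 km.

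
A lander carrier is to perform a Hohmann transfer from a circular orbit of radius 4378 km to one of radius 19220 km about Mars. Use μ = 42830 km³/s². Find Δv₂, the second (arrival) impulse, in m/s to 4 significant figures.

Δv₂ = 583.5 m/s

The Hohmann ellipse has a_t = (r₁ + r₂)/2 = 11799 km.
On the circular orbit at r = 19220 km, v_c = √(μ/r) = 1.4928 km/s.
Transfer-orbit speed at the same r (vis-viva, a = a_t): v_t = √[μ(2/r − 1/a_t)] = 0.90931 km/s.
Δv₂ = |v_t − v_c| = |0.90931 − 1.4928| = 0.5835 km/s.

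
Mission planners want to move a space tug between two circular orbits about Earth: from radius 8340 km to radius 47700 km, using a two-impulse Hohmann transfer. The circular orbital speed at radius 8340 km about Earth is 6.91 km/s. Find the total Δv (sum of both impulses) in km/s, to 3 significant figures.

Δv = 3.42 km/s

From the circular-orbit relation v² = μ/r at r = 8340 km: μ = v²r = (6.91)² × 8340 = 3.98219×10^5 km³/s².
Transfer-ellipse semi-major axis a_t = (r₁ + r₂)/2 = (8340 + 47700)/2 = 28020 km.
At r₁ the circular-orbit speed is v₁ = √(μ/r₁) = 6.910 km/s.
Transfer-orbit speed at r₁ (vis-viva equation): v_p = √[μ(2/r₁ − 1/a_t)] = 9.016 km/s.
First burn Δv₁ = |v_p − v₁| = 2.106 km/s.
Circular speed at r₂: v₂ = √(μ/r₂) = 2.889 km/s.
Transfer-orbit speed at r₂: v_a = √[μ(2/r₂ − 1/a_t)] = 1.576 km/s.
Second burn Δv₂ = |v₂ − v_a| = 1.313 km/s.
Δv = Δv₁ + Δv₂ = 2.106 + 1.313 = 3.419 km/s.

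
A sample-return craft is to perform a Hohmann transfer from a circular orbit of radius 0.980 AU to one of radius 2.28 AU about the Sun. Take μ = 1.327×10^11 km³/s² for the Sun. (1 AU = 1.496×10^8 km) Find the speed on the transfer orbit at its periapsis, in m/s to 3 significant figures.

v = 35600 m/s

In km: r₁ = 0.980 × 1.496×10^8 = 1.46608×10^8 km; r₂ = 2.28 × 1.496×10^8 = 3.41088×10^8 km.
The Hohmann ellipse has a_t = (r₁ + r₂)/2 = 2.43848×10^8 km.
The periapsis of the transfer ellipse is at r = 1.46608×10^8 km.
From the vis-viva equation, v = √[μ(2/r − 1/a_t)] = 35.58 km/s.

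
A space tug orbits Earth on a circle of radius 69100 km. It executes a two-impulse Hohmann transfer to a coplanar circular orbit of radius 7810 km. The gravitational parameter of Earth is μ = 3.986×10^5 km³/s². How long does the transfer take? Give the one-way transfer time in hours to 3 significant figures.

Semi-major axis of the transfer orbit: a_t = (69100 + 7810)/2 = 38455 km.
Transfer time t = π√(a_t³/μ) = π√((38455)³ / 3.986×10^5) = 37520 s.
Converting: 37520 s ÷ 3600 s/hour = 10.4 hours.

t = 10.4 hours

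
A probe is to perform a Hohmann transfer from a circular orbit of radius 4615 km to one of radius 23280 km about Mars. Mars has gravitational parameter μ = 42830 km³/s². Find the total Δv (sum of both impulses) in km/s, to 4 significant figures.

The Hohmann ellipse has a_t = (r₁ + r₂)/2 = 13947.5 km.
At r₁ the circular-orbit speed is v₁ = √(μ/r₁) = 3.0464 km/s.
Transfer-orbit speed at r₁ (vis-viva equation): v_p = √[μ(2/r₁ − 1/a_t)] = 3.9358 km/s.
First burn Δv₁ = |v_p − v₁| = 0.8894 km/s.
At r₂, v₂ = √(μ/r₂) = 1.3564 km/s.
Transfer-orbit speed at r₂: v_a = √[μ(2/r₂ − 1/a_t)] = 0.78023 km/s.
Second burn Δv₂ = |v₂ − v_a| = 0.5762 km/s.
Δv = Δv₁ + Δv₂ = 0.8894 + 0.5762 = 1.466 km/s.

Δv = 1.466 km/s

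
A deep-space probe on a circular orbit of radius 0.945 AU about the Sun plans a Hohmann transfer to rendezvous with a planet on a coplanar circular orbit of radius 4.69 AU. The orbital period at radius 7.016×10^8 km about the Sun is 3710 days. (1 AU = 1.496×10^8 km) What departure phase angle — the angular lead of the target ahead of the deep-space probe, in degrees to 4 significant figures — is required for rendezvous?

From Kepler's third law T² = 4π²r³/μ at r = 7.016×10^8 km, T = 3710 days = 3710 × 86400 s = 3.20544×10^8 s: μ = 4π²r³/T² = 1.32695×10^11 km³/s².
In km: r₁ = 0.945 × 1.496×10^8 = 1.41372×10^8 km; r₂ = 4.69 × 1.496×10^8 = 7.01624×10^8 km.
Semi-major axis of the transfer orbit: a_t = (1.41372×10^8 + 7.01624×10^8)/2 = 4.21498×10^8 km.
The half-period of the transfer ellipse is t = π√(a_t³/μ) = 7.4631×10^7 s.
The target's mean motion on its circular orbit is ω₂ = √(μ/r₂³) = 1.9601×10^-8 rad/s.
Angle swept by the target during transfer: ω₂·t = 1.4628 rad = 83.81°.
Arrival is 180° from departure on the ellipse, so φ = 180° − 83.81° = 96.19°.

φ = 96.19°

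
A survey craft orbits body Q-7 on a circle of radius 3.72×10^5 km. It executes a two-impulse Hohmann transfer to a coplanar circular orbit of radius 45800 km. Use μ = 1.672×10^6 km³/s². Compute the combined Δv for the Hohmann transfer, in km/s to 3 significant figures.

Δv = 3.15 km/s

Semi-major axis of the transfer orbit: a_t = (3.720×10^5 + 45800)/2 = 2.089×10^5 km.
At r₁ the circular-orbit speed is v₁ = √(μ/r₁) = 2.120 km/s.
On the transfer ellipse at r₁, vis-viva equation gives v_a = √[μ(2/r₁ − 1/a_t)] = 0.9927 km/s.
First burn Δv₁ = |v_a − v₁| = 1.127 km/s.
Circular speed at r₂: v₂ = √(μ/r₂) = 6.042 km/s.
Transfer-orbit speed at r₂: v_p = √[μ(2/r₂ − 1/a_t)] = 8.063 km/s.
Second burn Δv₂ = |v₂ − v_p| = 2.021 km/s.
Δv = Δv₁ + Δv₂ = 1.127 + 2.021 = 3.148 km/s.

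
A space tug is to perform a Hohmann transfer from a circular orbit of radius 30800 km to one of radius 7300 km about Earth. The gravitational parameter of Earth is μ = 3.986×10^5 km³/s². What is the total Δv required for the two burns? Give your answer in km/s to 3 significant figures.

Semi-major axis of the transfer orbit: a_t = (30800 + 7300)/2 = 19050 km.
Circular speed at r₁: v₁ = √(μ/r₁) = √(3.986×10^5/30800) = 3.59744 km/s.
On the transfer ellipse at r₁, vis-viva equation gives v_a = √[μ(2/r₁ − 1/a_t)] = 2.22693 km/s.
First burn Δv₁ = |v_a − v₁| = 1.371 km/s.
At r₂, v₂ = √(μ/r₂) = 7.3894 km/s.
Transfer-orbit speed at r₂: v_p = √[μ(2/r₂ − 1/a_t)] = 9.3958 km/s.
Second burn Δv₂ = |v₂ − v_p| = 2.006 km/s.
Total Δv = Δv₁ + Δv₂ = 3.377 km/s.

Δv = 3.38 km/s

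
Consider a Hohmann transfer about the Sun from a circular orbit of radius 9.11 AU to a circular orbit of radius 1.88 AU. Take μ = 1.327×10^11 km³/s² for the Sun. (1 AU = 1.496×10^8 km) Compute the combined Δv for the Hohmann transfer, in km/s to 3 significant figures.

In km: r₁ = 9.11 × 1.496×10^8 = 1.362856×10^9 km; r₂ = 1.88 × 1.496×10^8 = 2.81248×10^8 km.
The Hohmann ellipse has a_t = (r₁ + r₂)/2 = 8.22052×10^8 km.
Circular speed at r₁: v₁ = √(μ/r₁) = √(1.327×10^11/1.362856×10^9) = 9.868 km/s.
On the transfer ellipse at r₁, v² = μ(2/r − 1/a) gives v_a = √[μ(2/r₁ − 1/a_t)] = 5.772 km/s.
First burn Δv₁ = |v_a − v₁| = 4.096 km/s.
At r₂, v₂ = √(μ/r₂) = 21.7215 km/s.
Transfer-orbit speed at r₂: v_p = √[μ(2/r₂ − 1/a_t)] = 27.9683 km/s.
Second burn Δv₂ = |v₂ − v_p| = 6.247 km/s.
Δv = Δv₁ + Δv₂ = 4.096 + 6.247 = 10.34 km/s.

Δv = 10.3 km/s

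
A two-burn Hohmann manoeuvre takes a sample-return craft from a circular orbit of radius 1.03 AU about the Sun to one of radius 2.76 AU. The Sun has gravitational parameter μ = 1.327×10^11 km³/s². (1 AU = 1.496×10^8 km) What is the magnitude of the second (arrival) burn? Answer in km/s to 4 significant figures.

In km: r₁ = 1.03 × 1.496×10^8 = 1.54088×10^8 km; r₂ = 2.76 × 1.496×10^8 = 4.12896×10^8 km.
Semi-major axis of the transfer orbit: a_t = (1.54088×10^8 + 4.12896×10^8)/2 = 2.83492×10^8 km.
Circular speed at r = 4.12896×10^8 km: v_c = √(μ/r) = 17.93 km/s.
Transfer-orbit speed at the same r (vis-viva, a = a_t): v_t = √[μ(2/r − 1/a_t)] = 13.22 km/s.
Δv₂ = |v_t − v_c| = |13.22 − 17.93| = 4.710 km/s.

Δv₂ = 4.710 km/s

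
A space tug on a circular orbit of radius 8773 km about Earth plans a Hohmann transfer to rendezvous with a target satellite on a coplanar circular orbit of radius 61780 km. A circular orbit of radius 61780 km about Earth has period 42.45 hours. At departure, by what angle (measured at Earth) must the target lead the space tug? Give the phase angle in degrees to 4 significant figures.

From Kepler's third law T² = 4π²r³/μ at r = 61780 km, T = 42.45 hours = 42.45 × 3600 s = 1.5282×10^5 s: μ = 4π²r³/T² = 3.98605×10^5 km³/s².
Transfer-ellipse semi-major axis a_t = (r₁ + r₂)/2 = (8773 + 61780)/2 = 35276.5 km.
The half-period of the transfer ellipse is t = π√(a_t³/μ) = 32969 s.
The target's mean motion on its circular orbit is ω₂ = √(μ/r₂³) = 4.1115×10^-5 rad/s.
Angle swept by the target during transfer: ω₂·t = 1.35552 rad = 77.67°.
Arrival is 180° from departure on the ellipse, so φ = 180° − 77.67° = 102.3°.

φ = 102.3°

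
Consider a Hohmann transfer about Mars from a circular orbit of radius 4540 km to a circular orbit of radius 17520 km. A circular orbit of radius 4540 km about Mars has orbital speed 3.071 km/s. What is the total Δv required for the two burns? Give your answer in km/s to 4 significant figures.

Δv = 1.360 km/s

From the circular-orbit relation v² = μ/r at r = 4540 km: μ = v²r = (3.071)² × 4540 = 42816.9 km³/s².
The Hohmann ellipse has a_t = (r₁ + r₂)/2 = 11030 km.
At r₁ the circular-orbit speed is v₁ = √(μ/r₁) = 3.0710 km/s.
On the transfer ellipse at r₁, vis-viva gives v_p = √[μ(2/r₁ − 1/a_t)] = 3.8704 km/s.
First burn Δv₁ = |v_p − v₁| = 0.7994 km/s.
At r₂, v₂ = √(μ/r₂) = 1.5633 km/s.
Transfer-orbit speed at r₂: v_a = √[μ(2/r₂ − 1/a_t)] = 1.0030 km/s.
Second burn Δv₂ = |v₂ − v_a| = 0.5603 km/s.
Total Δv = Δv₁ + Δv₂ = 1.360 km/s.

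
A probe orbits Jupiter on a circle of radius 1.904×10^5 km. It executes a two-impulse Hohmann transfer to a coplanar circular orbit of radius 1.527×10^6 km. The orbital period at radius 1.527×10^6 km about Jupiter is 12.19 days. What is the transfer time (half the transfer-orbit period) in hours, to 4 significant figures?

From Kepler's third law T² = 4π²r³/μ at r = 1.527×10^6 km, T = 12.19 days = 12.19 × 86400 s = 1.053216×10^6 s: μ = 4π²r³/T² = 1.26719×10^8 km³/s².
The Hohmann ellipse has a_t = (r₁ + r₂)/2 = 8.587×10^5 km.
Half the transfer-orbit period gives t = π√(a_t³/μ) = 2.221×10^5 s.
Converting: 2.221×10^5 s ÷ 3600 s/hour = 61.69 hours.

t = 61.69 hours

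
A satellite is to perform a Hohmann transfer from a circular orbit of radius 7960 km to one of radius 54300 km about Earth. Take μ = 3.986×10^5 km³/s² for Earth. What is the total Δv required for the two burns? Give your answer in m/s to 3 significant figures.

Semi-major axis of the transfer orbit: a_t = (7960 + 54300)/2 = 31130 km.
Circular speed at r₁: v₁ = √(μ/r₁) = √(3.986×10^5/7960) = 7.076 km/s.
Transfer-orbit speed at r₁ (v² = μ(2/r − 1/a)): v_p = √[μ(2/r₁ − 1/a_t)] = 9.346 km/s.
First burn Δv₁ = |v_p − v₁| = 2.270 km/s.
Circular speed at r₂: v₂ = √(μ/r₂) = 2.709 km/s.
Transfer-orbit speed at r₂: v_a = √[μ(2/r₂ − 1/a_t)] = 1.370 km/s.
Second burn Δv₂ = |v₂ − v_a| = 1.339 km/s.
Δv = Δv₁ + Δv₂ = 2.270 + 1.339 = 3.609 km/s.

Δv = 3610 m/s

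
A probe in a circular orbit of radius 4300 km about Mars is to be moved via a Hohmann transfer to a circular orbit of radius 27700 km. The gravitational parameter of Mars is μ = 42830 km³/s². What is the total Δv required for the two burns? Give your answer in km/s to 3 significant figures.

The Hohmann ellipse has a_t = (r₁ + r₂)/2 = 16000 km.
Circular speed at r₁: v₁ = √(μ/r₁) = √(42830/4300) = 3.1560 km/s.
Transfer-orbit speed at r₁ (vis-viva): v_p = √[μ(2/r₁ − 1/a_t)] = 4.1526 km/s.
First burn Δv₁ = |v_p − v₁| = 0.9966 km/s.
Circular speed at r₂: v₂ = √(μ/r₂) = 1.24347 km/s.
Transfer-orbit speed at r₂: v_a = √[μ(2/r₂ − 1/a_t)] = 0.644627 km/s.
Second burn Δv₂ = |v₂ − v_a| = 0.5988 km/s.
Total Δv = Δv₁ + Δv₂ = 1.595 km/s.

Δv = 1.60 km/s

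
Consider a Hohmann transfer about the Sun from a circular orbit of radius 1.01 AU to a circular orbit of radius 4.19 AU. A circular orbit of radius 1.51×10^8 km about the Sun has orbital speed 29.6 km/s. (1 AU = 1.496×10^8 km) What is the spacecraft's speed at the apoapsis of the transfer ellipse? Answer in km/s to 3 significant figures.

v = 9.05 km/s

From the circular-orbit relation v² = μ/r at r = 1.51×10^8 km: μ = v²r = (29.6)² × 1.51×10^8 = 1.32300×10^11 km³/s².
In km: r₁ = 1.01 × 1.496×10^8 = 1.51096×10^8 km; r₂ = 4.19 × 1.496×10^8 = 6.26824×10^8 km.
Semi-major axis of the transfer orbit: a_t = (1.51096×10^8 + 6.26824×10^8)/2 = 3.8896×10^8 km.
At apoapsis, r = 6.26824×10^8 km.
Vis-viva: v = √[μ(2/r − 1/a_t)] = √[1.32300×10^11 × (2/6.26824×10^8 − 1/3.8896×10^8)] = 9.055 km/s.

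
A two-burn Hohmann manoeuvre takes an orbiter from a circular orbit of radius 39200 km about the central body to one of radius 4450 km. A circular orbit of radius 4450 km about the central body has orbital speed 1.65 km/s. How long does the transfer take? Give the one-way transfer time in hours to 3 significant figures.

t = 25.6 hours

From the circular-orbit relation v² = μ/r at r = 4450 km: μ = v²r = (1.65)² × 4450 = 12115.1 km³/s².
The Hohmann ellipse has a_t = (r₁ + r₂)/2 = 21825 km.
Transfer time t = π√(a_t³/μ) = π√((21825)³ / 12115.1) = 92030 s.
Converting: 92030 s ÷ 3600 s/hour = 25.6 hours.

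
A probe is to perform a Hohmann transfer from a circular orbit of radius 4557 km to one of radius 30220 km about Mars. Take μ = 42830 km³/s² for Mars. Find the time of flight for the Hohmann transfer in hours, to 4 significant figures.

Transfer-ellipse semi-major axis a_t = (r₁ + r₂)/2 = (4557 + 30220)/2 = 17388.5 km.
Half the transfer-orbit period gives t = π√(a_t³/μ) = 34810 s.
Converting: 34810 s ÷ 3600 s/hour = 9.669 hours.

t = 9.669 hours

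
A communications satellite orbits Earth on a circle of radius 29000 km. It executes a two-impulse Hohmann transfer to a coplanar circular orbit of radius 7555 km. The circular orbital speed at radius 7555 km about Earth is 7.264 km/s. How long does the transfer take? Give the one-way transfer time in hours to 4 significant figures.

From the circular-orbit relation v² = μ/r at r = 7555 km: μ = v²r = (7.264)² × 7555 = 3.98645×10^5 km³/s².
The Hohmann ellipse has a_t = (r₁ + r₂)/2 = 18277.5 km.
Transfer time t = π√(a_t³/μ) = π√((18277.5)³ / 3.98645×10^5) = 12295 s.
Converting: 12295 s ÷ 3600 s/hour = 3.415 hours.

t = 3.415 hours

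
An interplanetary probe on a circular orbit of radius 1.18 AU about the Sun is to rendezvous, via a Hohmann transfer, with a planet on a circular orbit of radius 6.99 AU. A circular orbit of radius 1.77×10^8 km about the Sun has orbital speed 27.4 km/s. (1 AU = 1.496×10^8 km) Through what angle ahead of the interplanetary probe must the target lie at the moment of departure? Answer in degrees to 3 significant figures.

From the circular-orbit relation v² = μ/r at r = 1.77×10^8 km: μ = v²r = (27.4)² × 1.77×10^8 = 1.32885×10^11 km³/s².
In km: r₁ = 1.18 × 1.496×10^8 = 1.76528×10^8 km; r₂ = 6.99 × 1.496×10^8 = 1.045704×10^9 km.
The Hohmann ellipse has a_t = (r₁ + r₂)/2 = 6.11116×10^8 km.
The half-period of the transfer ellipse is t = π√(a_t³/μ) = 1.30196×10^8 s.
Target angular speed ω₂ = √(μ/r₂³) = 1.07801×10^-8 rad/s.
Angle swept by the target during transfer: ω₂·t = 1.40353 rad = 80.42°.
The interplanetary probe traverses 180° on the transfer ellipse, so the target must lead by 180° − 80.42° = 99.6°.

φ = 99.6°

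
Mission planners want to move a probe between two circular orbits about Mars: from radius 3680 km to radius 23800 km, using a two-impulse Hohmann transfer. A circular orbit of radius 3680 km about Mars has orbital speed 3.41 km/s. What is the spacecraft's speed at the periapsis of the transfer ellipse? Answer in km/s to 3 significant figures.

v = 4.49 km/s

From the circular-orbit relation v² = μ/r at r = 3680 km: μ = v²r = (3.41)² × 3680 = 42791.4 km³/s².
The Hohmann ellipse has a_t = (r₁ + r₂)/2 = 13740 km.
The periapsis of the transfer ellipse is at r = 3680 km.
Vis-viva: v = √[μ(2/r − 1/a_t)] = √[42791.4 × (2/3680 − 1/13740)] = 4.488 km/s.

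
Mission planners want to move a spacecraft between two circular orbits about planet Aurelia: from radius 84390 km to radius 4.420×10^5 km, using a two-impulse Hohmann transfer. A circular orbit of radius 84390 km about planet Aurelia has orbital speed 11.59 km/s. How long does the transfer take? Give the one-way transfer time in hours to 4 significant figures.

From the circular-orbit relation v² = μ/r at r = 84390 km: μ = v²r = (11.59)² × 84390 = 1.13359×10^7 km³/s².
Transfer-ellipse semi-major axis a_t = (r₁ + r₂)/2 = (84390 + 4.420×10^5)/2 = 2.63195×10^5 km.
Half the transfer-orbit period gives t = π√(a_t³/μ) = 1.260×10^5 s.
Converting: 1.260×10^5 s ÷ 3600 s/hour = 35.00 hours.

t = 35.00 hours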